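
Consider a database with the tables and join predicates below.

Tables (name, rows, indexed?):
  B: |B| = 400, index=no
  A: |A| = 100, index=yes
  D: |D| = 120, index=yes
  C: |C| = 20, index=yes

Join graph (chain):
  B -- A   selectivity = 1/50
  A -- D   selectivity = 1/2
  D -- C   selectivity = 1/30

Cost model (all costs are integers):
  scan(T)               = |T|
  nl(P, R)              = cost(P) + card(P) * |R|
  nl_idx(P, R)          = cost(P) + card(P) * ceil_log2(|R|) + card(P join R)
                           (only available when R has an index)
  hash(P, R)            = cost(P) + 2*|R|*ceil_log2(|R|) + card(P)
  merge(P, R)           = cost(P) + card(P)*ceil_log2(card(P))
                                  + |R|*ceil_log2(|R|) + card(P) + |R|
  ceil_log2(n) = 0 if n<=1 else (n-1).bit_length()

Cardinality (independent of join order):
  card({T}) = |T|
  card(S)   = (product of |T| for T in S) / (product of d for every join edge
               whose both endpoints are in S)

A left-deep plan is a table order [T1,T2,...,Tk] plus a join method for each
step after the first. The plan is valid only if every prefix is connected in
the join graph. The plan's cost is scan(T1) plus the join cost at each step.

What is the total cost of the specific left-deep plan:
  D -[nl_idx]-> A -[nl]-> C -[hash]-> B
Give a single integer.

step 1: scan D: cost=120, card=120
step 2: join A via nl_idx
    card(P join A) = 120*100/(2) = 6000
    cost = 120 + 120*7 + 6000 = 6960
step 3: join C via nl
    card(P join C) = 6000*20/(30) = 4000
    cost = 6960 + 6000*20 = 126960
step 4: join B via hash
    card(P join B) = 4000*400/(50) = 32000
    cost = 126960 + 2*400*9 + 4000 = 138160

138160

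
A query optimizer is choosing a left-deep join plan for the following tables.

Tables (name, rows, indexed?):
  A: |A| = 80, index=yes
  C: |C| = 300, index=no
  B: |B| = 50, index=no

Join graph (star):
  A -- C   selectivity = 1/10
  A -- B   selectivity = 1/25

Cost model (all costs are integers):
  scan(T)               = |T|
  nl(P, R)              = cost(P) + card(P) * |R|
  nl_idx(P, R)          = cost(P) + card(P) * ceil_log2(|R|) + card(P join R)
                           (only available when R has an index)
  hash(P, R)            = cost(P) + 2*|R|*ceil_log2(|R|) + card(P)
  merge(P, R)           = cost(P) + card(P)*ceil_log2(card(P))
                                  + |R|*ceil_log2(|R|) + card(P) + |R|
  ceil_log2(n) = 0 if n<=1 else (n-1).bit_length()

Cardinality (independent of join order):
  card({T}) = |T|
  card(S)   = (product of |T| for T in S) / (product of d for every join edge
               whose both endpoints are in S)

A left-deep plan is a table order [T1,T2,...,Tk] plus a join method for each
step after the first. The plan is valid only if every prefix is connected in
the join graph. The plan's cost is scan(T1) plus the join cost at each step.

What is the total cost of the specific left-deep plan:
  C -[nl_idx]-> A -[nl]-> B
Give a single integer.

124800

step 1: scan C: cost=300, card=300
step 2: join A via nl_idx
    card(P join A) = 300*80/(10) = 2400
    cost = 300 + 300*7 + 2400 = 4800
step 3: join B via nl
    card(P join B) = 2400*50/(25) = 4800
    cost = 4800 + 2400*50 = 124800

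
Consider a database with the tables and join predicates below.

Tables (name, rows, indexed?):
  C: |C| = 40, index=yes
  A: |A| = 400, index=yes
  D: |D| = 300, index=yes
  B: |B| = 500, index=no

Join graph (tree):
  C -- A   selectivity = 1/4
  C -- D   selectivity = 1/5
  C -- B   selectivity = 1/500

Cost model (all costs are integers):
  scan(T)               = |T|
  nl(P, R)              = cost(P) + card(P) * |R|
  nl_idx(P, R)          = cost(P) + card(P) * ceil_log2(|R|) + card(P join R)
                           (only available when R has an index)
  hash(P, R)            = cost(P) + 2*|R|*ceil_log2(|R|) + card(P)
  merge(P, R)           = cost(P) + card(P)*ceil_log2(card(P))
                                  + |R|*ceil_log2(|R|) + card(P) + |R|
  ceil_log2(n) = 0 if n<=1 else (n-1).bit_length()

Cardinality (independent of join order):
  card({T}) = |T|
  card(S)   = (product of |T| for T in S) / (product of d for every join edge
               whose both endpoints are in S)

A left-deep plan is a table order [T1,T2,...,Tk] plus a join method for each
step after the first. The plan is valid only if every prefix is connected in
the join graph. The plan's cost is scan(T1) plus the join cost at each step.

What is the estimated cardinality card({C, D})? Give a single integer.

2400

Tables in S: C(40), D(300)
Edges inside S: C-D(d=5)
numerator = 40 * 300 = 12000
denominator = 5 = 5
card(S) = 12000 / 5 = 2400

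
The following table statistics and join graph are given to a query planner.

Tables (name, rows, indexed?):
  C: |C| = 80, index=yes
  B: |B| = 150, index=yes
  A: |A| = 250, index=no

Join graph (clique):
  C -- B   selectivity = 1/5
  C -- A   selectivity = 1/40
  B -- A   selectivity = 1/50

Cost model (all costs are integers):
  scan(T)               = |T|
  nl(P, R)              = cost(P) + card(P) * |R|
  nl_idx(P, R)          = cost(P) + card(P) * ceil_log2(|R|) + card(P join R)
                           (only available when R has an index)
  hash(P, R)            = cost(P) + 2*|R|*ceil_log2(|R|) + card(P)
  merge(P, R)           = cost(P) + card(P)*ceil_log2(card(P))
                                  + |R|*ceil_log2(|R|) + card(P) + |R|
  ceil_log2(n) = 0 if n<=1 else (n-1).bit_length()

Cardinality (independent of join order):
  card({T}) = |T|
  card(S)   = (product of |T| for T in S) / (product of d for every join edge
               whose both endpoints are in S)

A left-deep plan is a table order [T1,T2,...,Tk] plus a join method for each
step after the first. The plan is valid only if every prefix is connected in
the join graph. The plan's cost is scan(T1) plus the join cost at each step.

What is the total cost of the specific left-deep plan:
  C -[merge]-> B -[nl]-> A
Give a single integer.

step 1: scan C: cost=80, card=80
step 2: join B via merge
    card(P join B) = 80*150/(5) = 2400
    cost = 80 + 80*7 + 150*8 + 80 + 150 = 2070
step 3: join A via nl
    card(P join A) = 2400*250/(40*50) = 300
    cost = 2070 + 2400*250 = 602070

602070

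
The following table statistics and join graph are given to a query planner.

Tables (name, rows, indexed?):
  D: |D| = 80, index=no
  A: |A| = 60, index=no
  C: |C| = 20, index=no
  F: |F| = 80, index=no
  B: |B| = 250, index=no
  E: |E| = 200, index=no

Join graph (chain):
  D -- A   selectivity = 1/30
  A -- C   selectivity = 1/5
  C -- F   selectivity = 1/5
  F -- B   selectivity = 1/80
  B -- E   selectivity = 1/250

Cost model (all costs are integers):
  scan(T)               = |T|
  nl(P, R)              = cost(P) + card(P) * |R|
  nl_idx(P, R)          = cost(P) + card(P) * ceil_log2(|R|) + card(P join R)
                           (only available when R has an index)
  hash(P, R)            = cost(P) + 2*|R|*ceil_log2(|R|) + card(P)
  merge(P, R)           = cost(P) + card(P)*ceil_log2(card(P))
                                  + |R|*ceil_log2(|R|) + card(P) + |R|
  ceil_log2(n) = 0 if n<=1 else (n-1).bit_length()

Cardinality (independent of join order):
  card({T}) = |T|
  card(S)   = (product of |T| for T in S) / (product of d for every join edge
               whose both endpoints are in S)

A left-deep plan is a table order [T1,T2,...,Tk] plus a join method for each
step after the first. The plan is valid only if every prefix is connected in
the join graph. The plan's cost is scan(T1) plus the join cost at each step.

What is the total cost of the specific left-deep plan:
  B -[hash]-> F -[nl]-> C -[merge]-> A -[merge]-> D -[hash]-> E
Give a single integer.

step 1: scan B: cost=250, card=250
step 2: join F via hash
    card(P join F) = 250*80/(80) = 250
    cost = 250 + 2*80*7 + 250 = 1620
step 3: join C via nl
    card(P join C) = 250*20/(5) = 1000
    cost = 1620 + 250*20 = 6620
step 4: join A via merge
    card(P join A) = 1000*60/(5) = 12000
    cost = 6620 + 1000*10 + 60*6 + 1000 + 60 = 18040
step 5: join D via merge
    card(P join D) = 12000*80/(30) = 32000
    cost = 18040 + 12000*14 + 80*7 + 12000 + 80 = 198680
step 6: join E via hash
    card(P join E) = 32000*200/(250) = 25600
    cost = 198680 + 2*200*8 + 32000 = 233880

233880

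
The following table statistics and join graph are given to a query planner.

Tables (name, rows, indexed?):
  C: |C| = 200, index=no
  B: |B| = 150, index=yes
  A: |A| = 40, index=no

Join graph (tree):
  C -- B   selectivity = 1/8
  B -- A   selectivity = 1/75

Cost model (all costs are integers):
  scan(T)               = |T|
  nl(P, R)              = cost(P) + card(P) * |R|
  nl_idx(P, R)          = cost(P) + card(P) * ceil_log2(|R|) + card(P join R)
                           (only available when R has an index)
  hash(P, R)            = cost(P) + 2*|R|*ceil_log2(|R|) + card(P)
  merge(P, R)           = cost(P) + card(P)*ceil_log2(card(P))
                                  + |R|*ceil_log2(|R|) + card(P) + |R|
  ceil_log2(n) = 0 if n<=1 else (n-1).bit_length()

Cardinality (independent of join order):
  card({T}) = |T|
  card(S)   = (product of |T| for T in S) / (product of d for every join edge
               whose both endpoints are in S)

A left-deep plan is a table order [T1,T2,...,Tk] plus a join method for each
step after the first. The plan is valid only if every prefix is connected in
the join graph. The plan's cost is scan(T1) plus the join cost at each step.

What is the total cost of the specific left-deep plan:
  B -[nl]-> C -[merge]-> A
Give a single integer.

79180

step 1: scan B: cost=150, card=150
step 2: join C via nl
    card(P join C) = 150*200/(8) = 3750
    cost = 150 + 150*200 = 30150
step 3: join A via merge
    card(P join A) = 3750*40/(75) = 2000
    cost = 30150 + 3750*12 + 40*6 + 3750 + 40 = 79180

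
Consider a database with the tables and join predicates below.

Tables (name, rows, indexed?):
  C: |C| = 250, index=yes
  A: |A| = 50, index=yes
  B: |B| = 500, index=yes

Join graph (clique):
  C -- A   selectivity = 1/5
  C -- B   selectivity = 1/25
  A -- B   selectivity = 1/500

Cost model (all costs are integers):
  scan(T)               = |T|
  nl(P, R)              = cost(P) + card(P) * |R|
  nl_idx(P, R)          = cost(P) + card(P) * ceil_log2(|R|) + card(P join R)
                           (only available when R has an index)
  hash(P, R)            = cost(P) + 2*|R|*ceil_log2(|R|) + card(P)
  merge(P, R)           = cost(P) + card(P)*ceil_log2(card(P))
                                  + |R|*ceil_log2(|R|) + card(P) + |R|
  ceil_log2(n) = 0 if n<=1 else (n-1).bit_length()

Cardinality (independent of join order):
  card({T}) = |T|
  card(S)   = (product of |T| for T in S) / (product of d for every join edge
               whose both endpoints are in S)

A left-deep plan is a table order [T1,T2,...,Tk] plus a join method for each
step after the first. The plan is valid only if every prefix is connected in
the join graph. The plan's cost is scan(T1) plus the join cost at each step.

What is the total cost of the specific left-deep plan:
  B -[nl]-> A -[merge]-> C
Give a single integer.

step 1: scan B: cost=500, card=500
step 2: join A via nl
    card(P join A) = 500*50/(500) = 50
    cost = 500 + 500*50 = 25500
step 3: join C via merge
    card(P join C) = 50*250/(5*25) = 100
    cost = 25500 + 50*6 + 250*8 + 50 + 250 = 28100

28100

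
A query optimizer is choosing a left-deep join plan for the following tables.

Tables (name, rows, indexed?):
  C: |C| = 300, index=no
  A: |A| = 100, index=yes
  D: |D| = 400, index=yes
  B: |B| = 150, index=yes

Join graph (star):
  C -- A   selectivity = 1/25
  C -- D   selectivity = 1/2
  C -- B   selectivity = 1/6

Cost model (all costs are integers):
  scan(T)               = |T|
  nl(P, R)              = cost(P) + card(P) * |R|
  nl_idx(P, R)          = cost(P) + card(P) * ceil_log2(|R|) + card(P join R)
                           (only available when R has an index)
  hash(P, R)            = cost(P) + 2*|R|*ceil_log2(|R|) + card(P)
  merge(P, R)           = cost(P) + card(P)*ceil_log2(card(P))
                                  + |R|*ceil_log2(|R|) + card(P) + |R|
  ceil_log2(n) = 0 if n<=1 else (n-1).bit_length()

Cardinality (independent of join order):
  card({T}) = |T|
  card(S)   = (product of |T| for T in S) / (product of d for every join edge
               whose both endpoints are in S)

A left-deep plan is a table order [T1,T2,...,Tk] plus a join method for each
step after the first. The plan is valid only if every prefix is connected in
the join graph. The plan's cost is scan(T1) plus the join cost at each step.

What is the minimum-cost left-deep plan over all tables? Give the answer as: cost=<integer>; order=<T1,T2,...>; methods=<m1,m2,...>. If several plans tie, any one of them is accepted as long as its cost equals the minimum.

cost=42800; order=C,A,B,D; methods=hash,hash,hash

Selinger DP (subsets sized 1..n):
  {C}: scan cost=300, card=300
  {A}: scan cost=100, card=100
  {D}: scan cost=400, card=400
  {B}: scan cost=150, card=150
  {AC}: card=1200; try (A,hash)→2000, (A,nl_idx)→3600, (C,merge)→3900, (A,merge)→4100, (C,hash)→5600, (C,nl)→30100 …(+1); best=2000 via (A,hash)
  {CD}: card=60000; try (C,hash)→6200, (D,merge)→7300, (C,merge)→7400, (D,hash)→7800, (D,nl_idx)→63000, (D,nl)→120300 …(+1); best=6200 via (C,hash)
  {BC}: card=7500; try (B,hash)→3000, (C,merge)→4500, (B,merge)→4650, (C,hash)→5700, (B,nl_idx)→10200, (C,nl)→45150 …(+1); best=3000 via (B,hash)
  {ACD}: card=240000; try (D,hash)→10400, (D,merge)→20400, (A,hash)→67600, (D,nl_idx)→252800, (D,nl)→482000, (A,nl_idx)→666200 …(+2); best=10400 via (D,hash)
  {ABC}: card=30000; try (B,hash)→5600, (A,hash)→11900, (B,merge)→17750, (B,nl_idx)→41600, (A,nl_idx)→85500, (A,merge)→108800 …(+2); best=5600 via (B,hash)
  {BCD}: card=1500000; try (D,hash)→17700, (B,hash)→68600, (D,merge)→112000, (B,merge)→1027550, (D,nl_idx)→1570500, (B,nl_idx)→1986200 …(+2); best=17700 via (D,hash)
  {ABCD}: card=6000000; try (D,hash)→42800, (B,hash)→252800, (D,merge)→489600, (A,hash)→1519100, (B,merge)→4571750, (D,nl_idx)→6275600 …(+6); best=42800 via (D,hash)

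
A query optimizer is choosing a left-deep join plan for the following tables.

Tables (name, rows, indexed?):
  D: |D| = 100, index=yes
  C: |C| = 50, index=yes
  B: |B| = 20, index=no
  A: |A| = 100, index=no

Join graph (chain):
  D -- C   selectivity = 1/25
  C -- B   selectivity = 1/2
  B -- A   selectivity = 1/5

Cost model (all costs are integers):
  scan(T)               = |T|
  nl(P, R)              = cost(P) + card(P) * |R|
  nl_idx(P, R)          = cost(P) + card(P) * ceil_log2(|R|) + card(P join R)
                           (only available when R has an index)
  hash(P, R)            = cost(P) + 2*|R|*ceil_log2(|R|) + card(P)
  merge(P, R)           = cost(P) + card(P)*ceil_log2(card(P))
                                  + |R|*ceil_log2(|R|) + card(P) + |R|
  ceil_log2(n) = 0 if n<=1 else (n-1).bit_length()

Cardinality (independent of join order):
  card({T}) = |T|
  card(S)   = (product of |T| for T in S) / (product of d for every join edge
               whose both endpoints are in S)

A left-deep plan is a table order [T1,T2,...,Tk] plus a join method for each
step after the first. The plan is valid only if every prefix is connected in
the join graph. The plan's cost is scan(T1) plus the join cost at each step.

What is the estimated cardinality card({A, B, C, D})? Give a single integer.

40000

Tables in S: A(100), B(20), C(50), D(100)
Edges inside S: D-C(d=25), C-B(d=2), B-A(d=5)
numerator = 100 * 20 * 50 * 100 = 10000000
denominator = 25 * 2 * 5 = 250
card(S) = 10000000 / 250 = 40000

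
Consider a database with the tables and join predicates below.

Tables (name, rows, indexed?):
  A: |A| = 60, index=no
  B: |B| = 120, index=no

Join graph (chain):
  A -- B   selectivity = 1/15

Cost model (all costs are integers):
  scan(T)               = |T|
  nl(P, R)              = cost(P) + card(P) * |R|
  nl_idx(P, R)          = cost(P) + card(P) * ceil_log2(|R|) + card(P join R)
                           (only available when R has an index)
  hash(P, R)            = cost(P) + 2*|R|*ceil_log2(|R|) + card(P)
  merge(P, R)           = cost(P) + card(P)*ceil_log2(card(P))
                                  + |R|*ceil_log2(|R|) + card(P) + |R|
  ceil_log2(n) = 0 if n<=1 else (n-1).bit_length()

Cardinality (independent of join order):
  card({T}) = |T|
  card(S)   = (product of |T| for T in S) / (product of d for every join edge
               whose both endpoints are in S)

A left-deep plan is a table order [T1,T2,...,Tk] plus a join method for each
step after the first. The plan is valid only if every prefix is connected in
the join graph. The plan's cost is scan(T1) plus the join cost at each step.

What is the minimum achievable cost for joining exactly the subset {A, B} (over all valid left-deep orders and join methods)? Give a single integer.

Selinger DP over subsets of {A,B}:
  {A}: scan cost=60, card=60
  {B}: scan cost=120, card=120
  {AB}: card=480; try (A,hash)→960, (B,merge)→1440, (A,merge)→1500, (B,hash)→1800, (B,nl)→7260, (A,nl)→7320; best=960 via (A,hash)

960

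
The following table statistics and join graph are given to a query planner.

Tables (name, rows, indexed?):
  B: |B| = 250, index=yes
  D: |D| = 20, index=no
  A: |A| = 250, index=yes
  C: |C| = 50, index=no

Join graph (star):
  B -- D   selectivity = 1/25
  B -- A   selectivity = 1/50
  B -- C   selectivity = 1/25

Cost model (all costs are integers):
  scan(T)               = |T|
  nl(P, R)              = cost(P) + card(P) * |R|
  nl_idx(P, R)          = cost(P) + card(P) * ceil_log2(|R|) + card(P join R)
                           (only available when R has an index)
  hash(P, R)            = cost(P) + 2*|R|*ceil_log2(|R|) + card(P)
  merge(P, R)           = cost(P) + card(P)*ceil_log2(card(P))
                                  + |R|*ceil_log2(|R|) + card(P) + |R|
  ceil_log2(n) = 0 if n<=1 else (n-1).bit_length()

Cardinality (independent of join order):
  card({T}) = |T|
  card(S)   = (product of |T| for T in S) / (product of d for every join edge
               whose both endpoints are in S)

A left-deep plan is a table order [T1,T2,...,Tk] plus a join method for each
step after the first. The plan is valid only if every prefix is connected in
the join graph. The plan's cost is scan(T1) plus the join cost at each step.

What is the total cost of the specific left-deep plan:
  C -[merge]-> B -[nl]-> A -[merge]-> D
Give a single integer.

160270

step 1: scan C: cost=50, card=50
step 2: join B via merge
    card(P join B) = 50*250/(25) = 500
    cost = 50 + 50*6 + 250*8 + 50 + 250 = 2650
step 3: join A via nl
    card(P join A) = 500*250/(50) = 2500
    cost = 2650 + 500*250 = 127650
step 4: join D via merge
    card(P join D) = 2500*20/(25) = 2000
    cost = 127650 + 2500*12 + 20*5 + 2500 + 20 = 160270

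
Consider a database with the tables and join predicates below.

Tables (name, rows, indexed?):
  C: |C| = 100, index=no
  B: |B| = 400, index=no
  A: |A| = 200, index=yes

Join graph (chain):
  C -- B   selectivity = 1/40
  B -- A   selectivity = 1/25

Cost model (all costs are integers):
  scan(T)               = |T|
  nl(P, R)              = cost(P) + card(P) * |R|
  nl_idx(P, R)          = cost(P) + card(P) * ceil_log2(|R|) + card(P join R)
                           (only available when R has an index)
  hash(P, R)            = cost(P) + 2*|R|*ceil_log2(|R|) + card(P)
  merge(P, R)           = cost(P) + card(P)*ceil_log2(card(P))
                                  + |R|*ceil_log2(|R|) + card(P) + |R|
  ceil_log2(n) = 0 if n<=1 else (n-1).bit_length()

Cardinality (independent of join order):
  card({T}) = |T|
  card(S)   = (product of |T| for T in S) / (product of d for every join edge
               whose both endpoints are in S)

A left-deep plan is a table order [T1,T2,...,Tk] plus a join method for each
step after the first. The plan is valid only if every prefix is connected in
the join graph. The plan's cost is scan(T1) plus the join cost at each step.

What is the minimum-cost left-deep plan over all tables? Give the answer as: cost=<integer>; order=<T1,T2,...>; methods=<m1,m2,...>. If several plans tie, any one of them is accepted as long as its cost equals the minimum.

cost=6400; order=B,C,A; methods=hash,hash

Selinger DP (subsets sized 1..n):
  {C}: scan cost=100, card=100
  {B}: scan cost=400, card=400
  {A}: scan cost=200, card=200
  {BC}: card=1000; try (C,hash)→2200, (B,merge)→4900, (C,merge)→5200, (B,hash)→7400, (B,nl)→40100, (C,nl)→40400; best=2200 via (C,hash)
  {AB}: card=3200; try (A,hash)→4000, (B,merge)→6000, (A,merge)→6200, (A,nl_idx)→6800, (B,hash)→7600, (B,nl)→80200 …(+1); best=4000 via (A,hash)
  {ABC}: card=8000; try (A,hash)→6400, (C,hash)→8600, (A,merge)→15000, (A,nl_idx)→18200, (C,merge)→46400, (A,nl)→202200 …(+1); best=6400 via (A,hash)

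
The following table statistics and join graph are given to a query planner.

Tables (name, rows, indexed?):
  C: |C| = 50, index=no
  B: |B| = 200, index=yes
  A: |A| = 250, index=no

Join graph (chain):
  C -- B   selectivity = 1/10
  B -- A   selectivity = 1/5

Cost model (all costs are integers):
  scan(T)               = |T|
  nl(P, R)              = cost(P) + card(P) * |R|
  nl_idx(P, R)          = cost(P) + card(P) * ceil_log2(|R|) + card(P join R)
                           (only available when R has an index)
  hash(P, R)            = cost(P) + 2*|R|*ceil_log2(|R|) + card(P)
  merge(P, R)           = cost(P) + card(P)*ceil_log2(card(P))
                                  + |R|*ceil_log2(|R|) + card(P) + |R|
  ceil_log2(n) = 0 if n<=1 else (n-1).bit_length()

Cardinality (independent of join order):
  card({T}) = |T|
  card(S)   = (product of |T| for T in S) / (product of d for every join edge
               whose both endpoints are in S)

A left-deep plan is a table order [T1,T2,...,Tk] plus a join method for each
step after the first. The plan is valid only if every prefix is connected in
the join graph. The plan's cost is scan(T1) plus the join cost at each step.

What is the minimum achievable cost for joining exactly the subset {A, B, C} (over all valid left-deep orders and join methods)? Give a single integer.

Selinger DP over subsets of {A,B,C}:
  {C}: scan cost=50, card=50
  {B}: scan cost=200, card=200
  {A}: scan cost=250, card=250
  {BC}: card=1000; try (C,hash)→1000, (B,nl_idx)→1450, (B,merge)→2200, (C,merge)→2350, (B,hash)→3300, (B,nl)→10050 …(+1); best=1000 via (C,hash)
  {AB}: card=10000; try (B,hash)→3700, (A,merge)→4250, (B,merge)→4300, (A,hash)→4400, (B,nl_idx)→12250, (A,nl)→50200 …(+1); best=3700 via (B,hash)
  {ABC}: card=50000; try (A,hash)→6000, (A,merge)→14250, (C,hash)→14300, (C,merge)→154050, (A,nl)→251000, (C,nl)→503700; best=6000 via (A,hash)

6000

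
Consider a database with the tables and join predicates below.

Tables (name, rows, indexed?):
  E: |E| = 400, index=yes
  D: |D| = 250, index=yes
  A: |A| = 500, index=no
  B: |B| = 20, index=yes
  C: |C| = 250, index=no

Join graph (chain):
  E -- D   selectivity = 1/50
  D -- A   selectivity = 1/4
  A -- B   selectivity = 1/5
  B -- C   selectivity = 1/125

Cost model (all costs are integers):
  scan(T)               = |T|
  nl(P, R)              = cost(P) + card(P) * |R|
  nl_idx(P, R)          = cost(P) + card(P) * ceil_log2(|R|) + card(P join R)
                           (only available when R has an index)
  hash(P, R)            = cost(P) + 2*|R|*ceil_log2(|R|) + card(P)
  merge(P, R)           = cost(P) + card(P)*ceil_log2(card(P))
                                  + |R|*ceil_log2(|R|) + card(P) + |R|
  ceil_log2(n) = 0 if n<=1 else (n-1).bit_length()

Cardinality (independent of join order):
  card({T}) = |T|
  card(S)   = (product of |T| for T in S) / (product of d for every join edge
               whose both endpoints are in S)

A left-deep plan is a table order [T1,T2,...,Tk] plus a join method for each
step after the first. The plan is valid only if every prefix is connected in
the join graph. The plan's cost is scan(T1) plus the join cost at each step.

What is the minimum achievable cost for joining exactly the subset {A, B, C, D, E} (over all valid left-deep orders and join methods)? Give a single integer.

271180

Selinger DP over subsets of {A,B,C,D,E}:
  {E}: scan cost=400, card=400
  {D}: scan cost=250, card=250
  {A}: scan cost=500, card=500
  {B}: scan cost=20, card=20
  {C}: scan cost=250, card=250
  {DE}: card=2000; try (E,nl_idx)→4500, (D,hash)→4800, (D,nl_idx)→5600, (E,merge)→6500, (D,merge)→6650, (E,hash)→7700 …(+2); best=4500 via (E,nl_idx)
  {AD}: card=31250; try (D,hash)→5000, (A,merge)→7500, (D,merge)→7750, (A,hash)→9500, (D,nl_idx)→35750, (A,nl)→125250 …(+1); best=5000 via (D,hash)
  {AB}: card=2000; try (B,hash)→1200, (B,nl_idx)→5000, (A,merge)→5140, (B,merge)→5620, (A,hash)→9040, (A,nl)→10020 …(+1); best=1200 via (B,hash)
  {BC}: card=40; try (B,hash)→700, (B,nl_idx)→1540, (C,merge)→2390, (B,merge)→2620, (C,hash)→4040, (C,nl)→5020 …(+1); best=700 via (B,hash)
  {ADE}: card=250000; try (A,hash)→15500, (A,merge)→33500, (E,hash)→43450, (E,merge)→509000, (E,nl_idx)→536250, (A,nl)→1004500 …(+1); best=15500 via (A,hash)
  {ABD}: card=125000; try (D,hash)→7200, (D,merge)→27450, (B,hash)→36450, (D,nl_idx)→142200, (B,nl_idx)→286250, (D,nl)→501200 …(+2); best=7200 via (D,hash)
  {ABC}: card=4000; try (A,merge)→5980, (C,hash)→7200, (A,hash)→9740, (A,nl)→20700, (C,merge)→27450, (C,nl)→501200; best=5980 via (A,merge)
  {ABDE}: card=1000000; try (E,hash)→139400, (B,hash)→265700, (E,nl_idx)→2132200, (E,merge)→2261200, (B,nl_idx)→2265500, (B,merge)→4765620 …(+2); best=139400 via (E,hash)
  {ABCD}: card=250000; try (D,hash)→13980, (D,merge)→60230, (C,hash)→136200, (D,nl_idx)→287980, (D,nl)→1005980, (C,merge)→2259450 …(+1); best=13980 via (D,hash)
  {ABCDE}: card=2000000; try (E,hash)→271180, (C,hash)→1143400, (E,nl_idx)→4263980, (E,merge)→4767980, (C,merge)→21141650, (E,nl)→100013980 …(+1); best=271180 via (E,hash)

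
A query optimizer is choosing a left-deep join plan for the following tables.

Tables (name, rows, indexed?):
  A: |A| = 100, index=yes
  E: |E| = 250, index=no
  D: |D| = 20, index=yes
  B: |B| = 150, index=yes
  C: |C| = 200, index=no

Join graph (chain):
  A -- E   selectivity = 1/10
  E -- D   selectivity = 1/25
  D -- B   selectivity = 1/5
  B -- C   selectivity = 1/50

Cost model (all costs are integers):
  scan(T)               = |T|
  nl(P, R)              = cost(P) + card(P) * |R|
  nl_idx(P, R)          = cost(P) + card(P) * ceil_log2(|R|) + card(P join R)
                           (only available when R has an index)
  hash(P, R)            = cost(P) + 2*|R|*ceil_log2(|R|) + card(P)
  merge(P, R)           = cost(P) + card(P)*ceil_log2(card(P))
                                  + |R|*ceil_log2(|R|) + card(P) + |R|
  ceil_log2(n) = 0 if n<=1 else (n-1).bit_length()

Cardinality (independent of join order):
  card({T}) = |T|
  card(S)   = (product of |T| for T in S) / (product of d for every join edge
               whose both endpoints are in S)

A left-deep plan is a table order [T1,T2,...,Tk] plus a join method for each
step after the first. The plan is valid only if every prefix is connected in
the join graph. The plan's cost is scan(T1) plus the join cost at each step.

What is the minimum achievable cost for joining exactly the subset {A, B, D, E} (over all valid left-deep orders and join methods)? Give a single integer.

Selinger DP over subsets of {A,B,D,E}:
  {A}: scan cost=100, card=100
  {E}: scan cost=250, card=250
  {D}: scan cost=20, card=20
  {B}: scan cost=150, card=150
  {AE}: card=2500; try (A,hash)→1900, (E,merge)→3150, (A,merge)→3300, (E,hash)→4200, (A,nl_idx)→4500, (E,nl)→25100 …(+1); best=1900 via (A,hash)
  {DE}: card=200; try (D,hash)→700, (D,nl_idx)→1700, (E,merge)→2390, (D,merge)→2620, (E,hash)→4040, (E,nl)→5020 …(+1); best=700 via (D,hash)
  {BD}: card=600; try (D,hash)→500, (B,nl_idx)→780, (B,merge)→1490, (D,nl_idx)→1500, (D,merge)→1620, (B,hash)→2440 …(+2); best=500 via (D,hash)
  {ADE}: card=2000; try (A,hash)→2300, (A,merge)→3300, (A,nl_idx)→4100, (D,hash)→4600, (D,nl_idx)→16400, (A,nl)→20700 …(+2); best=2300 via (A,hash)
  {BDE}: card=6000; try (B,hash)→3300, (B,merge)→3850, (E,hash)→5100, (B,nl_idx)→8300, (E,merge)→9350, (B,nl)→30700 …(+1); best=3300 via (B,hash)
  {ABDE}: card=60000; try (B,hash)→6700, (A,hash)→10700, (B,merge)→27650, (B,nl_idx)→78300, (A,merge)→88100, (A,nl_idx)→105300 …(+2); best=6700 via (B,hash)

6700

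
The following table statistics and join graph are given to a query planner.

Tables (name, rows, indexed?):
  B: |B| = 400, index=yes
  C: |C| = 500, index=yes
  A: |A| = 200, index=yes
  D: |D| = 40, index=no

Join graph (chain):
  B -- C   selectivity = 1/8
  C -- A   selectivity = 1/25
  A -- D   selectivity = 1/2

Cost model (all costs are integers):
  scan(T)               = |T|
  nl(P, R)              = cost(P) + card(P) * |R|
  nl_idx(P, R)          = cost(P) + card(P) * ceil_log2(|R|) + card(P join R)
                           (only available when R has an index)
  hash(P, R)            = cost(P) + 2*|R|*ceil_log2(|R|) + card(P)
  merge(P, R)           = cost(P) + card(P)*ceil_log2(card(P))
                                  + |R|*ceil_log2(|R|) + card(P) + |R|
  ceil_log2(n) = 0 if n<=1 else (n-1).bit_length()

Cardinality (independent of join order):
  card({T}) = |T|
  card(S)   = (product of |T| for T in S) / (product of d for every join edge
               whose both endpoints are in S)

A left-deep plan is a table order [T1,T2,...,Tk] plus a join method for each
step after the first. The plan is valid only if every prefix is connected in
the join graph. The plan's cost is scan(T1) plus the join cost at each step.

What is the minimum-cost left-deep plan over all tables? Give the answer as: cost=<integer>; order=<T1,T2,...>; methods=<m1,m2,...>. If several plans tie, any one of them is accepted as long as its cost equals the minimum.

cost=95880; order=C,A,D,B; methods=hash,hash,hash

Selinger DP (subsets sized 1..n):
  {B}: scan cost=400, card=400
  {C}: scan cost=500, card=500
  {A}: scan cost=200, card=200
  {D}: scan cost=40, card=40
  {BC}: card=25000; try (B,hash)→8200, (C,merge)→9400, (B,merge)→9500, (C,hash)→9800, (C,nl_idx)→29000, (B,nl_idx)→30000 …(+2); best=8200 via (B,hash)
  {AC}: card=4000; try (A,hash)→4200, (C,nl_idx)→6000, (C,merge)→7000, (A,merge)→7300, (A,nl_idx)→8500, (C,hash)→9400 …(+2); best=4200 via (A,hash)
  {AD}: card=4000; try (D,hash)→880, (A,merge)→2120, (D,merge)→2280, (A,hash)→3280, (A,nl_idx)→4360, (A,nl)→8040 …(+1); best=880 via (D,hash)
  {ABC}: card=200000; try (B,hash)→15400, (A,hash)→36400, (B,merge)→60200, (B,nl_idx)→240200, (A,nl_idx)→408200, (A,merge)→410000 …(+2); best=15400 via (B,hash)
  {ACD}: card=80000; try (D,hash)→8680, (C,hash)→13880, (D,merge)→56480, (C,merge)→57880, (C,nl_idx)→116880, (D,nl)→164200 …(+1); best=8680 via (D,hash)
  {ABCD}: card=4000000; try (B,hash)→95880, (D,hash)→215880, (B,merge)→1452680, (D,merge)→3815680, (B,nl_idx)→4728680, (D,nl)→8015400 …(+1); best=95880 via (B,hash)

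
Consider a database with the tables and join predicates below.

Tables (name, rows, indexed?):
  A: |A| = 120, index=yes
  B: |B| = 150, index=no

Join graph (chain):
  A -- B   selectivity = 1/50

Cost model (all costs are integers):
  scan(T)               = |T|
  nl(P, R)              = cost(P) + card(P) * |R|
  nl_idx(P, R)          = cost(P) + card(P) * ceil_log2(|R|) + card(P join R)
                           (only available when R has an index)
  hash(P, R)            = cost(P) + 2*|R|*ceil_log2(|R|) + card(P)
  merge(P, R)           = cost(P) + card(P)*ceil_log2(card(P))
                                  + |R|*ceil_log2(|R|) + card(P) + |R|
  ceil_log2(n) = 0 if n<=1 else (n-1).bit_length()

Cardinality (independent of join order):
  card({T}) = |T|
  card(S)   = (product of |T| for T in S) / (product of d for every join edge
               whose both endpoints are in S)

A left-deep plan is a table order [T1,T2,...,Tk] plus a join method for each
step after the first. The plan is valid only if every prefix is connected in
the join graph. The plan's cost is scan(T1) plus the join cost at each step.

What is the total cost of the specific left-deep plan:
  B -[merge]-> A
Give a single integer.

2460

step 1: scan B: cost=150, card=150
step 2: join A via merge
    card(P join A) = 150*120/(50) = 360
    cost = 150 + 150*8 + 120*7 + 150 + 120 = 2460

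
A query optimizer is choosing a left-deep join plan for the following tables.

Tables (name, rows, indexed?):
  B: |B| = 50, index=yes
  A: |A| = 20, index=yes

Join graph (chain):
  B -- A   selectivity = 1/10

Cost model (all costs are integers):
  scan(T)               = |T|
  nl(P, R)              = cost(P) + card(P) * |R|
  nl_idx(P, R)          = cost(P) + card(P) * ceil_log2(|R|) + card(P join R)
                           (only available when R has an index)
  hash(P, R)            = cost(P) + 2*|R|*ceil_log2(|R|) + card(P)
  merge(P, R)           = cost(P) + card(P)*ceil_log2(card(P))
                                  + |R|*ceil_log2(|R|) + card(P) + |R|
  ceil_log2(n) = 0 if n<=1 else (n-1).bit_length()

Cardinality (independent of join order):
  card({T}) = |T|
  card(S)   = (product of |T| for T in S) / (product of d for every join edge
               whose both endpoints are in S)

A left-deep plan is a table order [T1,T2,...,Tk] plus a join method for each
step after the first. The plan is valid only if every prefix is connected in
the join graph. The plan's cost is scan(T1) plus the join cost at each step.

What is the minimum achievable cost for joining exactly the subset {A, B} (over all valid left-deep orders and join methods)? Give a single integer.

Selinger DP over subsets of {A,B}:
  {B}: scan cost=50, card=50
  {A}: scan cost=20, card=20
  {AB}: card=100; try (B,nl_idx)→240, (A,hash)→300, (A,nl_idx)→400, (B,merge)→490, (A,merge)→520, (B,hash)→640 …(+2); best=240 via (B,nl_idx)

240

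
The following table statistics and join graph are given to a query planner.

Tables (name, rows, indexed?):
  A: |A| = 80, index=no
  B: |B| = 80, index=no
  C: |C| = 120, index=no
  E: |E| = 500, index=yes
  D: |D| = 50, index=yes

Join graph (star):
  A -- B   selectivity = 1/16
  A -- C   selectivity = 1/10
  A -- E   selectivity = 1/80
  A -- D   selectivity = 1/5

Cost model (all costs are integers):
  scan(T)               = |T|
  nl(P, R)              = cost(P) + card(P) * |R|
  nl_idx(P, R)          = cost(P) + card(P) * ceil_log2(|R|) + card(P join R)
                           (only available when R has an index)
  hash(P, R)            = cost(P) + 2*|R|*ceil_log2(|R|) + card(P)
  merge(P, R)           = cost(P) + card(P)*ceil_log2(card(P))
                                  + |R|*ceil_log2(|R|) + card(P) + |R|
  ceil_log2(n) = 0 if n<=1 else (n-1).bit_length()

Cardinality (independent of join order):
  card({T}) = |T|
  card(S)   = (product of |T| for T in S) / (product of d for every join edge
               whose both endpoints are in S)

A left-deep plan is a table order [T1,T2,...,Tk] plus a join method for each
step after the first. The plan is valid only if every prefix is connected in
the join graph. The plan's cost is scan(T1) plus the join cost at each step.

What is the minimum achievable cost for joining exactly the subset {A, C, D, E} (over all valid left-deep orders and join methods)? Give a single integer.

9080

Selinger DP over subsets of {A,C,D,E}:
  {A}: scan cost=80, card=80
  {C}: scan cost=120, card=120
  {E}: scan cost=500, card=500
  {D}: scan cost=50, card=50
  {AC}: card=960; try (A,hash)→1360, (C,merge)→1680, (A,merge)→1720, (C,hash)→1840, (C,nl)→9680, (A,nl)→9720; best=1360 via (A,hash)
  {AE}: card=500; try (E,nl_idx)→1300, (A,hash)→2120, (E,merge)→5720, (A,merge)→6140, (E,hash)→9160, (E,nl)→40080 …(+1); best=1300 via (E,nl_idx)
  {AD}: card=800; try (D,hash)→760, (A,merge)→1040, (D,merge)→1070, (A,hash)→1220, (D,nl_idx)→1360, (A,nl)→4050 …(+1); best=760 via (D,hash)
  {ACE}: card=6000; try (C,hash)→3480, (C,merge)→7260, (E,hash)→11320, (E,nl_idx)→16000, (E,merge)→16920, (C,nl)→61300 …(+1); best=3480 via (C,hash)
  {ACD}: card=9600; try (D,hash)→2920, (C,hash)→3240, (C,merge)→10520, (D,merge)→12270, (D,nl_idx)→16720, (D,nl)→49360 …(+1); best=2920 via (D,hash)
  {ADE}: card=5000; try (D,hash)→2400, (D,merge)→6650, (D,nl_idx)→9300, (E,hash)→10560, (E,nl_idx)→12960, (E,merge)→14560 …(+2); best=2400 via (D,hash)
  {ACDE}: card=60000; try (C,hash)→9080, (D,hash)→10080, (E,hash)→21520, (C,merge)→73360, (D,merge)→87830, (D,nl_idx)→99480 …(+5); best=9080 via (C,hash)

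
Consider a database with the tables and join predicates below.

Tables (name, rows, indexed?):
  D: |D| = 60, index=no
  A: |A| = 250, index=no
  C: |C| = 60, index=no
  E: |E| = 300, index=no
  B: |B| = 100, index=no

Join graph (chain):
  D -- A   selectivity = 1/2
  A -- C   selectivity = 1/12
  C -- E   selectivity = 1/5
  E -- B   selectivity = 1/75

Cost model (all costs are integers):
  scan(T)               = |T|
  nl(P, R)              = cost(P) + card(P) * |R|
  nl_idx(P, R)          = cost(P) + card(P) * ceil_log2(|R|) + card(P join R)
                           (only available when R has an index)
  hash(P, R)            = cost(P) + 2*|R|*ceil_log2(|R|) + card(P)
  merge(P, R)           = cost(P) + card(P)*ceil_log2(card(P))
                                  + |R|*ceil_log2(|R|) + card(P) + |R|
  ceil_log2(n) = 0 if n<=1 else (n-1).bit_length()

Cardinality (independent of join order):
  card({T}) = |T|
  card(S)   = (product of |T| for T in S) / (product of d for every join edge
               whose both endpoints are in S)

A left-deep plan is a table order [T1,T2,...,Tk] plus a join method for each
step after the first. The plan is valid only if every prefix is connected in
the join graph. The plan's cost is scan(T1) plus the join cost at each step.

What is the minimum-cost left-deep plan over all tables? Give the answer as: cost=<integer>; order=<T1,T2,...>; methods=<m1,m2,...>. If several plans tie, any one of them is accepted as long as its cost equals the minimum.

Selinger DP (subsets sized 1..n):
  {D}: scan cost=60, card=60
  {A}: scan cost=250, card=250
  {C}: scan cost=60, card=60
  {E}: scan cost=300, card=300
  {B}: scan cost=100, card=100
  {AD}: card=7500; try (D,hash)→1220, (A,merge)→2730, (D,merge)→2920, (A,hash)→4120, (A,nl)→15060, (D,nl)→15250; best=1220 via (D,hash)
  {AC}: card=1250; try (C,hash)→1220, (A,merge)→2730, (C,merge)→2920, (A,hash)→4120, (A,nl)→15060, (C,nl)→15250; best=1220 via (C,hash)
  {CE}: card=3600; try (C,hash)→1320, (E,merge)→3480, (C,merge)→3720, (E,hash)→5520, (E,nl)→18060, (C,nl)→18300; best=1320 via (C,hash)
  {BE}: card=400; try (B,hash)→2000, (E,merge)→3900, (B,merge)→4100, (E,hash)→5600, (E,nl)→30100, (B,nl)→30300; best=2000 via (B,hash)
  {ACD}: card=37500; try (D,hash)→3190, (C,hash)→9440, (D,merge)→16640, (D,nl)→76220, (C,merge)→106640, (C,nl)→451220; best=3190 via (D,hash)
  {ACE}: card=75000; try (E,hash)→7870, (A,hash)→8920, (E,merge)→19220, (A,merge)→50370, (E,nl)→376220, (A,nl)→901320; best=7870 via (E,hash)
  {BCE}: card=4800; try (C,hash)→3120, (B,hash)→6320, (C,merge)→6420, (C,nl)→26000, (B,merge)→48920, (B,nl)→361320; best=3120 via (C,hash)
  {ACDE}: card=2250000; try (E,hash)→46090, (D,hash)→83590, (E,merge)→643690, (D,merge)→1358290, (D,nl)→4507870, (E,nl)→11253190; best=46090 via (E,hash)
  {ABCE}: card=100000; try (A,hash)→11920, (A,merge)→72570, (B,hash)→84270, (A,nl)→1203120, (B,merge)→1358670, (B,nl)→7507870; best=11920 via (A,hash)
  {ABCDE}: card=3000000; try (D,hash)→112640, (D,merge)→1812340, (B,hash)→2297490, (D,nl)→6011920, (B,merge)→51796890, (B,nl)→225046090; best=112640 via (D,hash)

cost=112640; order=E,B,C,A,D; methods=hash,hash,hash,hash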